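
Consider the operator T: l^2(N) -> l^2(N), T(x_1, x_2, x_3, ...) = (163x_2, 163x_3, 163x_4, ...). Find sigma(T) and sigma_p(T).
sigma(T) = closed disk {z in C : |z| ≤ 163}; sigma_p(T) = open disk {z in C : |z| < 163}

Note T = 163·V where V is the unit left shift (V x)_k = x_{k+1}; so sigma(T) = 163·sigma(V) and ||T|| = 163||V||. ||T x||^2 = 26569sum_{k≥2} |x_k|^2 ≤ 26569||x||^2, with equality on {x : x_1 = 0}, so ||T|| = 163. For any lambda with |lambda| < 163, set r = lambda/163 (|r| < 1); the vector x = (1, r, r^2, ...) is in l^2 and satisfies T x = 163(r, r^2, ...) = lambda x, so lambda is an eigenvalue. On the boundary |lambda| = 163 the geometric series diverges, so no l^2 eigenvector exists, but these lambda lie in the approximate point spectrum. Hence sigma(T) is the closed disk of radius 163 and sigma_p(T) is the open disk.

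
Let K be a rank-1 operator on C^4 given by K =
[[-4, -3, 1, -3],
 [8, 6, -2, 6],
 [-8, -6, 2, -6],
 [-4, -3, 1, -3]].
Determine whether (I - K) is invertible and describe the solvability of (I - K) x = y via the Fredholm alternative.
(I - K) is singular (det(I - K) = 0, i.e. 1 ∈ sigma(K)). (I - K) x = y is solvable iff y ⊥ ker((I - K)^*) = span{(-4, -3, 1, -3)}, i.e. iff -4y_1 - 3y_2 + y_3 - 3y_4 = 0. When solvable, the solutions are x = y + c·(1, -2, 2, 1), c arbitrary (ker(I - K) = span{(1, -2, 2, 1)}, dimension 1).

K has rank 1, so it is an outer product K = u v^T: every row of K is a multiple of one row vector. Reading off the entries, u = (1, -2, 2, 1) and v = (-4, -3, 1, -3) (row i of K equals u_i·v^T). A rank-one matrix u v^T satisfies K u = u (v·u) and kills the (3)-dimensional subspace v^⊥, so its characteristic polynomial is lambda^3 (lambda - v·u) with v·u = tr K = 1. Hence the eigenvalues of I - K are 1 (multiplicity 3) and 1 - (1) = 0, so det(I - K) = 0. (Direct check: I - K =
[[5, 3, -1, 3],
 [-8, -5, 2, -6],
 [8, 6, -1, 6],
 [4, 3, -1, 4]]
has determinant 0.) So 1 is an eigenvalue of K and (I - K) is not invertible. The finite-dimensional Fredholm alternative says: either (I - K) is invertible, or ker(I - K) ≠ {0} and then range(I - K) = ker((I - K)^*)^⊥, with dim ker(I - K) = dim ker((I - K)^*). We are in the second case, so we need both kernels. Kernel of I - K: (I - K) u = u - u (v·u) = u - u = 0, so ker(I - K) = span{u} = span{(1, -2, 2, 1)} (it is exactly 1-dimensional because rank(I - K) = 3). Kernel of the adjoint: K is real, so (I - K)^* = I - K^T = I - v u^T, and (I - v u^T) v = v - v (u·v) = 0; hence ker((I - K)^*) = span{v} = span{(-4, -3, 1, -3)}. Therefore (I - K) x = y is solvable iff <y, v> = 0, i.e. iff -4y_1 - 3y_2 + y_3 - 3y_4 = 0. When this holds, K y = u (v·y) = 0, so (I - K) y = y and x = y is a particular solution; the full solution set is the line x = y + c·u = y + c·(1, -2, 2, 1), c ∈ C.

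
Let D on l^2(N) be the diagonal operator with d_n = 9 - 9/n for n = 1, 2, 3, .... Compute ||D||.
||D|| = 9

For a diagonal operator on l^2 with entries d_n, ||D|| = sup_n |d_n|. Here d_1 = 0, d_2 = 9/2, ..., and d_n = 9 - 9/n increases monotonically toward 9. All terms lie in [0, 9), so |d_n| = d_n and the supremum is the limit 9, which is not attained by any individual d_n. Hence ||D|| = 9.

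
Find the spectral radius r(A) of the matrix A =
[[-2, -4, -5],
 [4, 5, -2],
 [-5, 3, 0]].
r(A) ≈ 6.3216

The eigenvalues of A are the roots of its characteristic polynomial. With M = A (coefficients from the trace, the sum of principal 2x2 minors, and det A):
  p(λ) = det(λ I - M) = λ^3 - 3λ^2 - 13λ + 237.
No integer candidate from the rational root theorem (±divisors of 237) is a root, so the roots are irrational. The cubic discriminant is Δ = -1314284 < 0, so there is one real root and a complex-conjugate pair. p(-6) = -9 and p(-5) = 102 have opposite signs, so a root lies in (-6, -5); Newton's method refines it to λ ≈ -5.9305. Dividing out (λ - (-5.9305)) leaves approximately λ^2 - 8.9305λ + 39.9627. For λ^2 - 8.9305λ + 39.9627 the discriminant is -80.0966. It is negative, so the remaining roots are the complex-conjugate pair λ ≈ 4.4653 ± 4.4748i. Their product equals the constant term, so |λ|^2 ≈ 39.9627 and |λ| ≈ 6.3216.
Thus the eigenvalues (to 4 decimals) are -5.9305 (modulus 5.9305); 4.4653 ± 4.4748i (modulus 6.3216). The spectral radius is the largest modulus: r(A) ≈ 6.3216. (Cross-check: r(A) ≤ ||A||_2 ≈ 7.9472; equality holds whenever A is normal, though it can also hold for some non-normal A.)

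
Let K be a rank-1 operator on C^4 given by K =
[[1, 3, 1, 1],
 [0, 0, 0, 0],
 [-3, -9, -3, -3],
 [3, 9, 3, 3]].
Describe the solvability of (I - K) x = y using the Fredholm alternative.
(I - K) is singular (det(I - K) = 0, i.e. 1 ∈ sigma(K)). (I - K) x = y is solvable iff y ⊥ ker((I - K)^*) = span{(1, 3, 1, 1)}, i.e. iff y_1 + 3y_2 + y_3 + y_4 = 0. When solvable, the solutions are x = y + c·(1, 0, -3, 3), c arbitrary (ker(I - K) = span{(1, 0, -3, 3)}, dimension 1).

K has rank 1, so it is an outer product K = u v^T: every row of K is a multiple of one row vector. Reading off the entries, u = (1, 0, -3, 3) and v = (1, 3, 1, 1) (row i of K equals u_i·v^T). A rank-one matrix u v^T satisfies K u = u (v·u) and kills the (3)-dimensional subspace v^⊥, so its characteristic polynomial is lambda^3 (lambda - v·u) with v·u = tr K = 1. Hence the eigenvalues of I - K are 1 (multiplicity 3) and 1 - (1) = 0, so det(I - K) = 0. (Direct check: I - K =
[[0, -3, -1, -1],
 [0, 1, 0, 0],
 [3, 9, 4, 3],
 [-3, -9, -3, -2]]
has determinant 0.) So 1 is an eigenvalue of K and (I - K) is not invertible. The finite-dimensional Fredholm alternative says: either (I - K) is invertible, or ker(I - K) ≠ {0} and then range(I - K) = ker((I - K)^*)^⊥, with dim ker(I - K) = dim ker((I - K)^*). We are in the second case, so we need both kernels. Kernel of I - K: (I - K) u = u - u (v·u) = u - u = 0, so ker(I - K) = span{u} = span{(1, 0, -3, 3)} (it is exactly 1-dimensional because rank(I - K) = 3). Kernel of the adjoint: K is real, so (I - K)^* = I - K^T = I - v u^T, and (I - v u^T) v = v - v (u·v) = 0; hence ker((I - K)^*) = span{v} = span{(1, 3, 1, 1)}. Therefore (I - K) x = y is solvable iff <y, v> = 0, i.e. iff y_1 + 3y_2 + y_3 + y_4 = 0. When this holds, K y = u (v·y) = 0, so (I - K) y = y and x = y is a particular solution; the full solution set is the line x = y + c·u = y + c·(1, 0, -3, 3), c ∈ C.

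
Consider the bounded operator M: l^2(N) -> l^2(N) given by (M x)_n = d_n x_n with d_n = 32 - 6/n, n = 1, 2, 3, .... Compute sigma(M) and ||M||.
sigma(M) = {32 - 6/n : n ≥ 1} ∪ {32}; ||M|| = 32

A bounded diagonal operator on l^2 with diagonal entries d_n has spectrum equal to the closure of {d_n : n ≥ 1}: every d_n is an eigenvalue (with eigenvector e_n), so {d_n} ⊂ sigma(M); the spectrum is closed, so its closure is too; and for lambda not in the closure, (M - lambda I) has bounded inverse (the diagonal entries 1/(d_n - lambda) are bounded). For our sequence d_n = 32 - 6/n, n = 1, 2, 3, ...:
  - {d_n} = {32 - 6/n : n ≥ 1}; the only limit point is 32
  - closure = {32 - 6/n : n ≥ 1} ∪ {32}
For the norm: a diagonal operator has ||M|| = sup_n |d_n|. Here d_n = 32 - 6/n increases monotonically from d_1 = 26 toward 32, with all terms in [26, 32); so sup_n |d_n| = 32 (the supremum is the limit, not attained). So ||M|| = 32.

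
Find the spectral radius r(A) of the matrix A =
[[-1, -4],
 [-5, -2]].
r(A) = 6

The eigenvalues of A are the roots of its characteristic polynomial. With M = A (coefficients from the trace and determinant):
  p(λ) = det(λ I - M) = λ^2 + 3λ - 18.
For λ^2 + 3λ - 18 the discriminant is 81. It is a perfect square (9^2), so the roots are rational: λ = (-3 ± 9)/2 = 3, -6.
Thus the eigenvalues (to 4 decimals) are 3 (modulus 3); -6 (modulus 6). The spectral radius is the largest modulus: r(A) = 6. (Cross-check: r(A) ≤ ||A||_2 ≈ 6.1088; equality holds whenever A is normal, though it can also hold for some non-normal A.)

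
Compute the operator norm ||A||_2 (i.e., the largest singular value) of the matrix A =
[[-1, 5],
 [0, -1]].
||A||_2 = sqrt((27 + sqrt(725))/2) ≈ 5.1926 (= sqrt(largest eigenvalue of A^T A))

||A||_2 = sigma_max(A) = sqrt(lambda_max(A^T A)). Form the symmetric matrix M = A^T A =
[[1, -5],
 [-5, 26]].
Its characteristic polynomial (trace, determinant of M give the coefficients) is
  p(λ) = det(λ I - M) = λ^2 - 27λ + 1.
For λ^2 - 27λ + 1 the discriminant is 725. It is nonnegative but not a perfect square, so the roots are real and irrational: λ = (27 ± sqrt(725))/2 ≈ 26.9629, 0.0371.
So the eigenvalues of A^T A are ≈ 0.0371, 26.9629 (all ≥ 0, as they must be for A^T A). The largest is λ_max = (27 + sqrt(725))/2 ≈ 26.9629, hence ||A||_2 = sqrt(λ_max) = sqrt((27 + sqrt(725))/2) ≈ 5.1926.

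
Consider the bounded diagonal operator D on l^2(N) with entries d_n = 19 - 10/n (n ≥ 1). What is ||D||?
||D|| = 19

For a diagonal operator on l^2 with entries d_n, ||D|| = sup_n |d_n|. Here d_1 = 9, d_2 = 14, ..., and d_n = 19 - 10/n increases monotonically toward 19. All terms lie in [9, 19), so |d_n| = d_n and the supremum is the limit 19, which is not attained by any individual d_n. Hence ||D|| = 19.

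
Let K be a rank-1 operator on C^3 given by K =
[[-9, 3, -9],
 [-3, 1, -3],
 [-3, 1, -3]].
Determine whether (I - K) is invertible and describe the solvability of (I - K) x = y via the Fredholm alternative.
(I - K) is invertible (det(I - K) = 12 ≠ 0), so for every y in C^3 the equation (I - K) x = y has a unique solution.

K has rank 1, so it is an outer product K = u v^T: every row of K is a multiple of one row vector. Reading off the entries, u = (3, 1, 1) and v = (-3, 1, -3) (row i of K equals u_i·v^T). A rank-one matrix u v^T satisfies K u = u (v·u) and kills the (2)-dimensional subspace v^⊥, so its characteristic polynomial is lambda^2 (lambda - v·u) with v·u = tr K = -11. Hence the eigenvalues of I - K are 1 (multiplicity 2) and 1 - (-11) = 12, so det(I - K) = 12. (Direct check: I - K =
[[10, -3, 9],
 [3, 0, 3],
 [3, -1, 4]]
has determinant 12.) The finite-dimensional Fredholm alternative says: either (I - K) is invertible, or ker(I - K) ≠ {0} and then range(I - K) = ker((I - K)^*)^⊥, with dim ker(I - K) = dim ker((I - K)^*). Since det(I - K) ≠ 0, 1 is not an eigenvalue of K and ker(I - K) = {0}, so we are in the first case: for every y there is a unique x = (I - K)^(-1) y. Explicitly, by the Sherman–Morrison formula, (I - u v^T)^(-1) = I + u v^T/(1 - v·u), i.e. (I - K)^(-1) = I + K/(12).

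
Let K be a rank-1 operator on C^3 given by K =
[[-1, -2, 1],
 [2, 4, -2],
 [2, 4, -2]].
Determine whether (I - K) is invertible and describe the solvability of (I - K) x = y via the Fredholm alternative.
(I - K) is singular (det(I - K) = 0, i.e. 1 ∈ sigma(K)). (I - K) x = y is solvable iff y ⊥ ker((I - K)^*) = span{(-1, -2, 1)}, i.e. iff -y_1 - 2y_2 + y_3 = 0. When solvable, the solutions are x = y + c·(1, -2, -2), c arbitrary (ker(I - K) = span{(1, -2, -2)}, dimension 1).

K has rank 1, so it is an outer product K = u v^T: every row of K is a multiple of one row vector. Reading off the entries, u = (1, -2, -2) and v = (-1, -2, 1) (row i of K equals u_i·v^T). A rank-one matrix u v^T satisfies K u = u (v·u) and kills the (2)-dimensional subspace v^⊥, so its characteristic polynomial is lambda^2 (lambda - v·u) with v·u = tr K = 1. Hence the eigenvalues of I - K are 1 (multiplicity 2) and 1 - (1) = 0, so det(I - K) = 0. (Direct check: I - K =
[[2, 2, -1],
 [-2, -3, 2],
 [-2, -4, 3]]
has determinant 0.) So 1 is an eigenvalue of K and (I - K) is not invertible. The finite-dimensional Fredholm alternative says: either (I - K) is invertible, or ker(I - K) ≠ {0} and then range(I - K) = ker((I - K)^*)^⊥, with dim ker(I - K) = dim ker((I - K)^*). We are in the second case, so we need both kernels. Kernel of I - K: (I - K) u = u - u (v·u) = u - u = 0, so ker(I - K) = span{u} = span{(1, -2, -2)} (it is exactly 1-dimensional because rank(I - K) = 2). Kernel of the adjoint: K is real, so (I - K)^* = I - K^T = I - v u^T, and (I - v u^T) v = v - v (u·v) = 0; hence ker((I - K)^*) = span{v} = span{(-1, -2, 1)}. Therefore (I - K) x = y is solvable iff <y, v> = 0, i.e. iff -y_1 - 2y_2 + y_3 = 0. When this holds, K y = u (v·y) = 0, so (I - K) y = y and x = y is a particular solution; the full solution set is the line x = y + c·u = y + c·(1, -2, -2), c ∈ C.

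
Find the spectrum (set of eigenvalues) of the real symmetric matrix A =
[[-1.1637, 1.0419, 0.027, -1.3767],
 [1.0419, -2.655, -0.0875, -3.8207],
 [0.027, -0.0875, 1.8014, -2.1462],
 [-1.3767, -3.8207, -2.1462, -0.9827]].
sigma(A) ≈ {-6, -2, 1, 4}

A is real symmetric, so its spectrum consists of real eigenvalues. Expanding the characteristic polynomial of the displayed matrix gives
  det(λ I - A) = p(λ) = λ^4 + (3)λ^3 + (-24)λ^2 + (-27.9986)λ + (48).
Solving p(λ) = 0 yields eigenvalues ≈ -6, -2, 1, 4. (A is shown rounded to 4 decimals, so these recover the underlying integer eigenvalues to within that precision.)
Verification: the trace of A = -3 equals the sum of eigenvalues -3, and det(A) ≈ 47.9995 matches the eigenvalue product 48.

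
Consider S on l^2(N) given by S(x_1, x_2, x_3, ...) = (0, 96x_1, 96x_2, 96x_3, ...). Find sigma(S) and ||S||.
sigma(S) = closed disk {z in C : |z| ≤ 96}; ||S|| = 96

Note S = 96·U where U is the unit right shift (U x)_k = x_{k-1} (with x_0 := 0); so ||S|| = 96||U|| and sigma(S) = 96·sigma(U). ||S x||^2 = sum_{k≥1} |96x_k|^2 = 9216||x||^2, so ||S|| = 96 and sigma(S) ⊂ {|z| ≤ 96}. For any |lambda| < 96, the equation (S - lambda I) x = 0 forces x_1 = 0, then 96x_k = lambda x_{k+1} ⇒ x = 0, so S has no eigenvalues. But (S - lambda I) is not surjective for |lambda| < 96: solving (S - lambda I) x = e_1 would require x_n proportional to (lambda/96)^(-n), which is not in l^2. So every |lambda| < 96 lies in the residual spectrum. The boundary |lambda| = 96 is in the approximate point spectrum (the spectrum is closed). Hence sigma(S) is the closed disk of radius 96.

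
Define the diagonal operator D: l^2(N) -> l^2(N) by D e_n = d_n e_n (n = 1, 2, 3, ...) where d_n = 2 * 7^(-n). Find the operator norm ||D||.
||D|| = 2/7 (attained at n = 1)

For D diagonal, ||D|| = sup_n |d_n|. The sequence d_n = 2 * 7^(-n) is positive and strictly decreasing (ratio 7^(-1) < 1), so the supremum is d_1 = 2/7. Hence ||D|| = 2/7.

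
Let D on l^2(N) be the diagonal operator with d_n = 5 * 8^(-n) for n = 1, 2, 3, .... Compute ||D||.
||D|| = 5/8 (attained at n = 1)

For D diagonal, ||D|| = sup_n |d_n|. The sequence d_n = 5 * 8^(-n) is positive and strictly decreasing (ratio 8^(-1) < 1), so the supremum is d_1 = 5/8. Hence ||D|| = 5/8.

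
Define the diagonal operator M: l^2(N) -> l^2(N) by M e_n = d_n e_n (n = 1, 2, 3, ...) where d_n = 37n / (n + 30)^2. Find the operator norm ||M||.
||M|| = 37/120 (attained at n = 30)

For M diagonal, ||M|| = sup_n |d_n|. Treat f(x) = 37x / (x + 30)^2 for real x > 0. By the quotient rule, f'(x) = 37(30 - x)/(x + 30)^3, which is positive for x < 30 and negative for x > 30. So f has a unique maximum at x = 30, and since 30 is a positive integer, the supremum over n ≥ 1 is attained at n = 30: d_30 = 37·30/(30 + 30)^2 = 37·30/3600 = 37/120. Hence ||M|| = 37/120.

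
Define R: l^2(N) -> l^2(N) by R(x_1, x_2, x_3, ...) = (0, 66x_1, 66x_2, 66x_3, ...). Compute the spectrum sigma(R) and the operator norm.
sigma(R) = closed disk {z in C : |z| ≤ 66}; ||R|| = 66

Note R = 66·U where U is the unit right shift (U x)_k = x_{k-1} (with x_0 := 0); so ||R|| = 66||U|| and sigma(R) = 66·sigma(U). ||R x||^2 = sum_{k≥1} |66x_k|^2 = 4356||x||^2, so ||R|| = 66 and sigma(R) ⊂ {|z| ≤ 66}. For any |lambda| < 66, the equation (R - lambda I) x = 0 forces x_1 = 0, then 66x_k = lambda x_{k+1} ⇒ x = 0, so R has no eigenvalues. But (R - lambda I) is not surjective for |lambda| < 66: solving (R - lambda I) x = e_1 would require x_n proportional to (lambda/66)^(-n), which is not in l^2. So every |lambda| < 66 lies in the residual spectrum. The boundary |lambda| = 66 is in the approximate point spectrum (the spectrum is closed). Hence sigma(R) is the closed disk of radius 66.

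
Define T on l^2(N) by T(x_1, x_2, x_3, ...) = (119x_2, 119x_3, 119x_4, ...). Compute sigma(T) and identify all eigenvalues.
sigma(T) = closed disk {z in C : |z| ≤ 119}; sigma_p(T) = open disk {z in C : |z| < 119}

Note T = 119·V where V is the unit left shift (V x)_k = x_{k+1}; so sigma(T) = 119·sigma(V) and ||T|| = 119||V||. ||T x||^2 = 14161sum_{k≥2} |x_k|^2 ≤ 14161||x||^2, with equality on {x : x_1 = 0}, so ||T|| = 119. For any lambda with |lambda| < 119, set r = lambda/119 (|r| < 1); the vector x = (1, r, r^2, ...) is in l^2 and satisfies T x = 119(r, r^2, ...) = lambda x, so lambda is an eigenvalue. On the boundary |lambda| = 119 the geometric series diverges, so no l^2 eigenvector exists, but these lambda lie in the approximate point spectrum. Hence sigma(T) is the closed disk of radius 119 and sigma_p(T) is the open disk.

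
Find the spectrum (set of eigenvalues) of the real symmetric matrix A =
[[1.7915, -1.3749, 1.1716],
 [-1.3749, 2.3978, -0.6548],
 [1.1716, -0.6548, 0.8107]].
sigma(A) ≈ {0, 1, 4}

A is real symmetric, so its spectrum consists of real eigenvalues. Expanding the characteristic polynomial of the displayed matrix gives
  det(λ I - A) = p(λ) = λ^3 + (-5)λ^2 + (4)λ + (0).
Solving p(λ) = 0 yields eigenvalues ≈ 0, 1, 4. (A is shown rounded to 4 decimals, so these recover the underlying integer eigenvalues to within that precision.)
Verification: the trace of A = 5 equals the sum of eigenvalues 5, and det(A) ≈ 0.0001 matches the eigenvalue product 0.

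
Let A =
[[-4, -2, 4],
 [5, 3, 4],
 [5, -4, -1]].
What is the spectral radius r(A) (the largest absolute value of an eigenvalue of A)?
r(A) ≈ 7.2685

The eigenvalues of A are the roots of its characteristic polynomial. With M = A (coefficients from the trace, the sum of principal 2x2 minors, and det A):
  p(λ) = det(λ I - M) = λ^3 + 2λ^2 - 5λ + 242.
No integer candidate from the rational root theorem (±divisors of 242) is a root, so the roots are irrational. The cubic discriminant is Δ = -1631932 < 0, so there is one real root and a complex-conjugate pair. p(-8) = -102 and p(-7) = 32 have opposite signs, so a root lies in (-8, -7); Newton's method refines it to λ ≈ -7.2685. Dividing out (λ - (-7.2685)) leaves approximately λ^2 - 5.2685λ + 33.2943. For λ^2 - 5.2685λ + 33.2943 the discriminant is -105.4199. It is negative, so the remaining roots are the complex-conjugate pair λ ≈ 2.6343 ± 5.1337i. Their product equals the constant term, so |λ|^2 ≈ 33.2943 and |λ| ≈ 5.7701.
Thus the eigenvalues (to 4 decimals) are -7.2685 (modulus 7.2685); 2.6343 ± 5.1337i (modulus 5.7701). The spectral radius is the largest modulus: r(A) ≈ 7.2685. (Cross-check: r(A) ≤ ||A||_2 ≈ 8.1391; equality holds whenever A is normal, though it can also hold for some non-normal A.)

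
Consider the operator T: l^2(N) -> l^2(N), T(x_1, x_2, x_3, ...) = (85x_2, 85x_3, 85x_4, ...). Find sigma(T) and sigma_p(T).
sigma(T) = closed disk {z in C : |z| ≤ 85}; sigma_p(T) = open disk {z in C : |z| < 85}

Note T = 85·V where V is the unit left shift (V x)_k = x_{k+1}; so sigma(T) = 85·sigma(V) and ||T|| = 85||V||. ||T x||^2 = 7225sum_{k≥2} |x_k|^2 ≤ 7225||x||^2, with equality on {x : x_1 = 0}, so ||T|| = 85. For any lambda with |lambda| < 85, set r = lambda/85 (|r| < 1); the vector x = (1, r, r^2, ...) is in l^2 and satisfies T x = 85(r, r^2, ...) = lambda x, so lambda is an eigenvalue. On the boundary |lambda| = 85 the geometric series diverges, so no l^2 eigenvector exists, but these lambda lie in the approximate point spectrum. Hence sigma(T) is the closed disk of radius 85 and sigma_p(T) is the open disk.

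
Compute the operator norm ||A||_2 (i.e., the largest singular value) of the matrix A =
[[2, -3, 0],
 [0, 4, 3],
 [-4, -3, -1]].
||A||_2 ≈ 6.5872 (= sqrt(largest eigenvalue of A^T A))

||A||_2 = sigma_max(A) = sqrt(lambda_max(A^T A)). Form the symmetric matrix M = A^T A =
[[20, 6, 4],
 [6, 34, 15],
 [4, 15, 10]].
Its characteristic polynomial (trace, sum of principal 2x2 minors, determinant of M give the coefficients) is
  p(λ) = det(λ I - M) = λ^3 - 64λ^2 + 943λ - 2116.
No integer candidate from the rational root theorem (±divisors of 2116) is a root, so the roots are irrational. The cubic discriminant is Δ = 247125524 > 0, so there are three distinct real roots. p(2) = -478 and p(3) = 164 have opposite signs, so a root lies in (2, 3); Newton's method refines it to λ ≈ 2.7272. p(17) = 332 and p(18) = -46 have opposite signs, so a root lies in (17, 18); Newton's method refines it to λ ≈ 17.8814. p(43) = -396 and p(44) = 656 have opposite signs, so a root lies in (43, 44); Newton's method refines it to λ ≈ 43.3915. Check (Vieta): the three roots sum to 64, matching tr M = 64.
So the eigenvalues of A^T A are ≈ 2.7272, 17.8814, 43.3915 (all ≥ 0, as they must be for A^T A). The largest is λ_max ≈ 43.3915, hence ||A||_2 = sqrt(λ_max) ≈ 6.5872.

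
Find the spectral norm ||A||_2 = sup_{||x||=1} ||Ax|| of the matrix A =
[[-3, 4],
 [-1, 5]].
||A||_2 = sqrt((51 + sqrt(2117))/2) ≈ 6.9646 (= sqrt(largest eigenvalue of A^T A))

||A||_2 = sigma_max(A) = sqrt(lambda_max(A^T A)). Form the symmetric matrix M = A^T A =
[[10, -17],
 [-17, 41]].
Its characteristic polynomial (trace, determinant of M give the coefficients) is
  p(λ) = det(λ I - M) = λ^2 - 51λ + 121.
For λ^2 - 51λ + 121 the discriminant is 2117. It is nonnegative but not a perfect square, so the roots are real and irrational: λ = (51 ± sqrt(2117))/2 ≈ 48.5054, 2.4946.
So the eigenvalues of A^T A are ≈ 2.4946, 48.5054 (all ≥ 0, as they must be for A^T A). The largest is λ_max = (51 + sqrt(2117))/2 ≈ 48.5054, hence ||A||_2 = sqrt(λ_max) = sqrt((51 + sqrt(2117))/2) ≈ 6.9646.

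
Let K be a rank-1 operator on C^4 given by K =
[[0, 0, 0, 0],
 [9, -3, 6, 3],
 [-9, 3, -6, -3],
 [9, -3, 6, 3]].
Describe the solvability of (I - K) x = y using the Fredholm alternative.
(I - K) is invertible (det(I - K) = 7 ≠ 0), so for every y in C^4 the equation (I - K) x = y has a unique solution.

K has rank 1, so it is an outer product K = u v^T: every row of K is a multiple of one row vector. Reading off the entries, u = (0, 3, -3, 3) and v = (3, -1, 2, 1) (row i of K equals u_i·v^T). A rank-one matrix u v^T satisfies K u = u (v·u) and kills the (3)-dimensional subspace v^⊥, so its characteristic polynomial is lambda^3 (lambda - v·u) with v·u = tr K = -6. Hence the eigenvalues of I - K are 1 (multiplicity 3) and 1 - (-6) = 7, so det(I - K) = 7. (Direct check: I - K =
[[1, 0, 0, 0],
 [-9, 4, -6, -3],
 [9, -3, 7, 3],
 [-9, 3, -6, -2]]
has determinant 7.) The finite-dimensional Fredholm alternative says: either (I - K) is invertible, or ker(I - K) ≠ {0} and then range(I - K) = ker((I - K)^*)^⊥, with dim ker(I - K) = dim ker((I - K)^*). Since det(I - K) ≠ 0, 1 is not an eigenvalue of K and ker(I - K) = {0}, so we are in the first case: for every y there is a unique x = (I - K)^(-1) y. Explicitly, by the Sherman–Morrison formula, (I - u v^T)^(-1) = I + u v^T/(1 - v·u), i.e. (I - K)^(-1) = I + K/(7).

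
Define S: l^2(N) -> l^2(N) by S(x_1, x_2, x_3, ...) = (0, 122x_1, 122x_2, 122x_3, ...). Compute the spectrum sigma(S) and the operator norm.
sigma(S) = closed disk {z in C : |z| ≤ 122}; ||S|| = 122

Note S = 122·U where U is the unit right shift (U x)_k = x_{k-1} (with x_0 := 0); so ||S|| = 122||U|| and sigma(S) = 122·sigma(U). ||S x||^2 = sum_{k≥1} |122x_k|^2 = 14884||x||^2, so ||S|| = 122 and sigma(S) ⊂ {|z| ≤ 122}. For any |lambda| < 122, the equation (S - lambda I) x = 0 forces x_1 = 0, then 122x_k = lambda x_{k+1} ⇒ x = 0, so S has no eigenvalues. But (S - lambda I) is not surjective for |lambda| < 122: solving (S - lambda I) x = e_1 would require x_n proportional to (lambda/122)^(-n), which is not in l^2. So every |lambda| < 122 lies in the residual spectrum. The boundary |lambda| = 122 is in the approximate point spectrum (the spectrum is closed). Hence sigma(S) is the closed disk of radius 122.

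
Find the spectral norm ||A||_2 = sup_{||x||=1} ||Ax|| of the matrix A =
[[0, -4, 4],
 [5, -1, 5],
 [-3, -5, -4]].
||A||_2 ≈ 9.2126 (= sqrt(largest eigenvalue of A^T A))

||A||_2 = sigma_max(A) = sqrt(lambda_max(A^T A)). Form the symmetric matrix M = A^T A =
[[34, 10, 37],
 [10, 42, -1],
 [37, -1, 57]].
Its characteristic polynomial (trace, sum of principal 2x2 minors, determinant of M give the coefficients) is
  p(λ) = det(λ I - M) = λ^3 - 133λ^2 + 4290λ - 17424.
No integer candidate from the rational root theorem (±divisors of 17424) is a root, so the roots are irrational. The cubic discriminant is Δ = 16518304836 > 0, so there are three distinct real roots. p(4) = -2328 and p(5) = 826 have opposite signs, so a root lies in (4, 5); Newton's method refines it to λ ≈ 4.7307. p(43) = 636 and p(44) = -968 have opposite signs, so a root lies in (43, 44); Newton's method refines it to λ ≈ 43.3969. p(84) = -2808 and p(85) = 426 have opposite signs, so a root lies in (84, 85); Newton's method refines it to λ ≈ 84.8724. Check (Vieta): the three roots sum to 133, matching tr M = 133.
So the eigenvalues of A^T A are ≈ 4.7307, 43.3969, 84.8724 (all ≥ 0, as they must be for A^T A). The largest is λ_max ≈ 84.8724, hence ||A||_2 = sqrt(λ_max) ≈ 9.2126.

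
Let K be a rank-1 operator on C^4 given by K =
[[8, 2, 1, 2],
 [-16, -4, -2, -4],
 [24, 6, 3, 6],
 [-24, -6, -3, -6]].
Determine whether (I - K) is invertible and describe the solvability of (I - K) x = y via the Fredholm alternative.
(I - K) is singular (det(I - K) = 0, i.e. 1 ∈ sigma(K)). (I - K) x = y is solvable iff y ⊥ ker((I - K)^*) = span{(8, 2, 1, 2)}, i.e. iff 8y_1 + 2y_2 + y_3 + 2y_4 = 0. When solvable, the solutions are x = y + c·(1, -2, 3, -3), c arbitrary (ker(I - K) = span{(1, -2, 3, -3)}, dimension 1).

K has rank 1, so it is an outer product K = u v^T: every row of K is a multiple of one row vector. Reading off the entries, u = (1, -2, 3, -3) and v = (8, 2, 1, 2) (row i of K equals u_i·v^T). A rank-one matrix u v^T satisfies K u = u (v·u) and kills the (3)-dimensional subspace v^⊥, so its characteristic polynomial is lambda^3 (lambda - v·u) with v·u = tr K = 1. Hence the eigenvalues of I - K are 1 (multiplicity 3) and 1 - (1) = 0, so det(I - K) = 0. (Direct check: I - K =
[[-7, -2, -1, -2],
 [16, 5, 2, 4],
 [-24, -6, -2, -6],
 [24, 6, 3, 7]]
has determinant 0.) So 1 is an eigenvalue of K and (I - K) is not invertible. The finite-dimensional Fredholm alternative says: either (I - K) is invertible, or ker(I - K) ≠ {0} and then range(I - K) = ker((I - K)^*)^⊥, with dim ker(I - K) = dim ker((I - K)^*). We are in the second case, so we need both kernels. Kernel of I - K: (I - K) u = u - u (v·u) = u - u = 0, so ker(I - K) = span{u} = span{(1, -2, 3, -3)} (it is exactly 1-dimensional because rank(I - K) = 3). Kernel of the adjoint: K is real, so (I - K)^* = I - K^T = I - v u^T, and (I - v u^T) v = v - v (u·v) = 0; hence ker((I - K)^*) = span{v} = span{(8, 2, 1, 2)}. Therefore (I - K) x = y is solvable iff <y, v> = 0, i.e. iff 8y_1 + 2y_2 + y_3 + 2y_4 = 0. When this holds, K y = u (v·y) = 0, so (I - K) y = y and x = y is a particular solution; the full solution set is the line x = y + c·u = y + c·(1, -2, 3, -3), c ∈ C.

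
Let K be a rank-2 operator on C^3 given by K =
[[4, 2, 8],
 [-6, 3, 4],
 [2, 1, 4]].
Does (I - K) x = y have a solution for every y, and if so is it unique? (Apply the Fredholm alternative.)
(I - K) is invertible (det(I - K) = 22 ≠ 0), so for every y in C^3 the equation (I - K) x = y has a unique solution.

K has rank 2 and factors as K = U V^T = u1 v1^T + u2 v2^T with u1 = (2, -1, 1), v1 = (3, 0, 2), u2 = (-2, -3, -1), v2 = (1, -1, -2) (multiplying out reproduces the displayed K). The nonzero eigenvalues of U V^T coincide with those of the 2 x 2 matrix G = V^T U = [[v1·u1, v1·u2], [v2·u1, v2·u2]] = [[8, -8], [1, 3]], and by the Sylvester determinant identity det(I_3 - U V^T) = det(I_2 - V^T U) = det([[-7, 8], [-1, -2]]) = (-7)(-2) - (8)(-1) = 22. (Direct check: I - K =
[[-3, -2, -8],
 [6, -2, -4],
 [-2, -1, -3]]
has determinant 22.) The finite-dimensional Fredholm alternative says: either (I - K) is invertible, or ker(I - K) ≠ {0} and then range(I - K) = ker((I - K)^*)^⊥, with dim ker(I - K) = dim ker((I - K)^*). Since det(I - K) ≠ 0, 1 is not an eigenvalue of K and ker(I - K) = {0}, so we are in the first case: for every y there is a unique x = (I - K)^(-1) y. (Explicitly, by the Woodbury identity, (I - U V^T)^(-1) = I + U (I_2 - G)^(-1) V^T.)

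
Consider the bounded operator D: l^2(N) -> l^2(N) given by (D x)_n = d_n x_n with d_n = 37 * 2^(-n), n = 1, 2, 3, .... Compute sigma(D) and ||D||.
sigma(D) = {37 * 2^(-n) : n ≥ 1} ∪ {0}; ||D|| = 37/2

A bounded diagonal operator on l^2 with diagonal entries d_n has spectrum equal to the closure of {d_n : n ≥ 1}: every d_n is an eigenvalue (with eigenvector e_n), so {d_n} ⊂ sigma(D); the spectrum is closed, so its closure is too; and for lambda not in the closure, (D - lambda I) has bounded inverse (the diagonal entries 1/(d_n - lambda) are bounded). For our sequence d_n = 37 * 2^(-n), n = 1, 2, 3, ...:
  - {d_n} = {37 * 2^(-n) : n ≥ 1}; the only limit point is 0
  - closure = {37 * 2^(-n) : n ≥ 1} ∪ {0}
For the norm: a diagonal operator has ||D|| = sup_n |d_n|. Here d_n = 37 * 2^(-n) is positive and decreasing, so sup_n |d_n| = d_1 = 37/2. So ||D|| = 37/2.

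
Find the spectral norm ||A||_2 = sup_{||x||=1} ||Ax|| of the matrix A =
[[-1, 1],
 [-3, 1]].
||A||_2 = sqrt((12 + sqrt(128))/2) ≈ 3.4142 (= sqrt(largest eigenvalue of A^T A))

||A||_2 = sigma_max(A) = sqrt(lambda_max(A^T A)). Form the symmetric matrix M = A^T A =
[[10, -4],
 [-4, 2]].
Its characteristic polynomial (trace, determinant of M give the coefficients) is
  p(λ) = det(λ I - M) = λ^2 - 12λ + 4.
For λ^2 - 12λ + 4 the discriminant is 128. It is nonnegative but not a perfect square, so the roots are real and irrational: λ = (12 ± sqrt(128))/2 ≈ 11.6569, 0.3431.
So the eigenvalues of A^T A are ≈ 0.3431, 11.6569 (all ≥ 0, as they must be for A^T A). The largest is λ_max = (12 + sqrt(128))/2 ≈ 11.6569, hence ||A||_2 = sqrt(λ_max) = sqrt((12 + sqrt(128))/2) ≈ 3.4142.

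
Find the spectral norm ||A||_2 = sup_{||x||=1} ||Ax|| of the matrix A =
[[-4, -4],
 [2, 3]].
||A||_2 = sqrt((45 + sqrt(1961))/2) ≈ 6.6814 (= sqrt(largest eigenvalue of A^T A))

||A||_2 = sigma_max(A) = sqrt(lambda_max(A^T A)). Form the symmetric matrix M = A^T A =
[[20, 22],
 [22, 25]].
Its characteristic polynomial (trace, determinant of M give the coefficients) is
  p(λ) = det(λ I - M) = λ^2 - 45λ + 16.
For λ^2 - 45λ + 16 the discriminant is 1961. It is nonnegative but not a perfect square, so the roots are real and irrational: λ = (45 ± sqrt(1961))/2 ≈ 44.6416, 0.3584.
So the eigenvalues of A^T A are ≈ 0.3584, 44.6416 (all ≥ 0, as they must be for A^T A). The largest is λ_max = (45 + sqrt(1961))/2 ≈ 44.6416, hence ||A||_2 = sqrt(λ_max) = sqrt((45 + sqrt(1961))/2) ≈ 6.6814.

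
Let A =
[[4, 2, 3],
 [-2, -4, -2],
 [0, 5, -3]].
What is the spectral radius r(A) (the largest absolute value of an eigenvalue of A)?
r(A) ≈ 3.9469

The eigenvalues of A are the roots of its characteristic polynomial. With M = A (coefficients from the trace, the sum of principal 2x2 minors, and det A):
  p(λ) = det(λ I - M) = λ^3 + 3λ^2 - 2λ - 46.
No integer candidate from the rational root theorem (±divisors of 46) is a root, so the roots are irrational. The cubic discriminant is Δ = -47128 < 0, so there is one real root and a complex-conjugate pair. p(2) = -30 and p(3) = 2 have opposite signs, so a root lies in (2, 3); Newton's method refines it to λ ≈ 2.9529. Dividing out (λ - (2.9529)) leaves approximately λ^2 + 5.9529λ + 15.5781. For λ^2 + 5.9529λ + 15.5781 the discriminant is -26.8756. It is negative, so the remaining roots are the complex-conjugate pair λ ≈ -2.9764 ± 2.5921i. Their product equals the constant term, so |λ|^2 ≈ 15.5781 and |λ| ≈ 3.9469.
Thus the eigenvalues (to 4 decimals) are 2.9529 (modulus 2.9529); -2.9764 ± 2.5921i (modulus 3.9469). The spectral radius is the largest modulus: r(A) ≈ 3.9469. (Cross-check: r(A) ≤ ||A||_2 ≈ 7.3615; equality holds whenever A is normal, though it can also hold for some non-normal A.)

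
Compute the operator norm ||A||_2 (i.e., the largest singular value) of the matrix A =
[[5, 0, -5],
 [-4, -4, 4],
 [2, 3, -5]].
||A||_2 ≈ 11.0614 (= sqrt(largest eigenvalue of A^T A))

||A||_2 = sigma_max(A) = sqrt(lambda_max(A^T A)). Form the symmetric matrix M = A^T A =
[[45, 22, -51],
 [22, 25, -31],
 [-51, -31, 66]].
Its characteristic polynomial (trace, sum of principal 2x2 minors, determinant of M give the coefficients) is
  p(λ) = det(λ I - M) = λ^3 - 136λ^2 + 1699λ - 3600.
No integer candidate from the rational root theorem (±divisors of 3600) is a root, so the roots are irrational. The cubic discriminant is Δ = 12173692500 > 0, so there are three distinct real roots. p(2) = -738 and p(3) = 300 have opposite signs, so a root lies in (2, 3); Newton's method refines it to λ ≈ 2.6843. p(10) = 790 and p(11) = -36 have opposite signs, so a root lies in (10, 11); Newton's method refines it to λ ≈ 10.9611. p(122) = -4698 and p(123) = 8700 have opposite signs, so a root lies in (122, 123); Newton's method refines it to λ ≈ 122.3546. Check (Vieta): the three roots sum to 136, matching tr M = 136.
So the eigenvalues of A^T A are ≈ 2.6843, 10.9611, 122.3546 (all ≥ 0, as they must be for A^T A). The largest is λ_max ≈ 122.3546, hence ||A||_2 = sqrt(λ_max) ≈ 11.0614.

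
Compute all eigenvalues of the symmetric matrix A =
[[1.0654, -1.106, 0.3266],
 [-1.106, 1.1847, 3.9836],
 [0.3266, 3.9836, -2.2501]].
sigma(A) ≈ {-5, 1, 4}

A is real symmetric, so its spectrum consists of real eigenvalues. Expanding the characteristic polynomial of the displayed matrix gives
  det(λ I - A) = p(λ) = λ^3 + (0)λ^2 + (-21)λ + (19.9988).
Solving p(λ) = 0 yields eigenvalues ≈ -5, 1, 4. (A is shown rounded to 4 decimals, so these recover the underlying integer eigenvalues to within that precision.)
Verification: the trace of A = 0 equals the sum of eigenvalues 0, and det(A) ≈ -19.9988 matches the eigenvalue product -20.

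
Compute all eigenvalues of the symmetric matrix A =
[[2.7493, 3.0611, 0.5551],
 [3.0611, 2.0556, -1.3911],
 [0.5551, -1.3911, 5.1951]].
sigma(A) ≈ {-1, 5, 6}

A is real symmetric, so its spectrum consists of real eigenvalues. Expanding the characteristic polynomial of the displayed matrix gives
  det(λ I - A) = p(λ) = λ^3 + (-10)λ^2 + (19)λ + (30.0012).
Solving p(λ) = 0 yields eigenvalues ≈ -1, 5, 6. (A is shown rounded to 4 decimals, so these recover the underlying integer eigenvalues to within that precision.)
Verification: the trace of A = 10 equals the sum of eigenvalues 10, and det(A) ≈ -30.0012 matches the eigenvalue product -30.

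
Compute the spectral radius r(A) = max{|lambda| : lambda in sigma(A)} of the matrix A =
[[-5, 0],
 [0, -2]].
r(A) = 5

The eigenvalues of A are the roots of its characteristic polynomial. With M = A (coefficients from the trace and determinant):
  p(λ) = det(λ I - M) = λ^2 + 7λ + 10.
For λ^2 + 7λ + 10 the discriminant is 9. It is a perfect square (3^2), so the roots are rational: λ = (-7 ± 3)/2 = -2, -5.
Thus the eigenvalues (to 4 decimals) are -2 (modulus 2); -5 (modulus 5). The spectral radius is the largest modulus: r(A) = 5. (Cross-check: r(A) ≤ ||A||_2 ≈ 5; equality holds whenever A is normal, though it can also hold for some non-normal A.)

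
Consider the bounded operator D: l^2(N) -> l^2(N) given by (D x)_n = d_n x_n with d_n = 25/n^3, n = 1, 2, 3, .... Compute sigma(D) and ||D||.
sigma(D) = {25/n^3 : n ≥ 1} ∪ {0}; ||D|| = 25

A bounded diagonal operator on l^2 with diagonal entries d_n has spectrum equal to the closure of {d_n : n ≥ 1}: every d_n is an eigenvalue (with eigenvector e_n), so {d_n} ⊂ sigma(D); the spectrum is closed, so its closure is too; and for lambda not in the closure, (D - lambda I) has bounded inverse (the diagonal entries 1/(d_n - lambda) are bounded). For our sequence d_n = 25/n^3, n = 1, 2, 3, ...:
  - {d_n} = {25/n^3 : n ≥ 1}; the only limit point is 0
  - closure = {25/n^3 : n ≥ 1} ∪ {0}
For the norm: a diagonal operator has ||D|| = sup_n |d_n|. Here d_n = 25/n^3 is positive and decreasing, so sup_n |d_n| = d_1 = 25. So ||D|| = 25.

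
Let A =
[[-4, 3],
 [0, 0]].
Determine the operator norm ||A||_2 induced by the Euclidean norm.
||A||_2 = 5 (= sqrt(largest eigenvalue of A^T A))

||A||_2 = sigma_max(A) = sqrt(lambda_max(A^T A)). Form the symmetric matrix M = A^T A =
[[16, -12],
 [-12, 9]].
Its characteristic polynomial (trace, determinant of M give the coefficients) is
  p(λ) = det(λ I - M) = λ^2 - 25λ.
For λ^2 - 25λ the discriminant is 625. It is a perfect square (25^2), so the roots are rational: λ = (25 ± 25)/2 = 25, 0.
So the eigenvalues of A^T A are ≈ 0, 25 (all ≥ 0, as they must be for A^T A). The largest is λ_max = 25, hence ||A||_2 = sqrt(λ_max) = 5.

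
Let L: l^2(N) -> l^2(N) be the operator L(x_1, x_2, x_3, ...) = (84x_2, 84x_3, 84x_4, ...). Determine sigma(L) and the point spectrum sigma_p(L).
sigma(L) = closed disk {z in C : |z| ≤ 84}; sigma_p(L) = open disk {z in C : |z| < 84}

Note L = 84·V where V is the unit left shift (V x)_k = x_{k+1}; so sigma(L) = 84·sigma(V) and ||L|| = 84||V||. ||L x||^2 = 7056sum_{k≥2} |x_k|^2 ≤ 7056||x||^2, with equality on {x : x_1 = 0}, so ||L|| = 84. For any lambda with |lambda| < 84, set r = lambda/84 (|r| < 1); the vector x = (1, r, r^2, ...) is in l^2 and satisfies L x = 84(r, r^2, ...) = lambda x, so lambda is an eigenvalue. On the boundary |lambda| = 84 the geometric series diverges, so no l^2 eigenvector exists, but these lambda lie in the approximate point spectrum. Hence sigma(L) is the closed disk of radius 84 and sigma_p(L) is the open disk.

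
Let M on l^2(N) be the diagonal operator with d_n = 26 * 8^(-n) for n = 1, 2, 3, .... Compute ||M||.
||M|| = 13/4 (attained at n = 1)

For M diagonal, ||M|| = sup_n |d_n|. The sequence d_n = 26 * 8^(-n) is positive and strictly decreasing (ratio 8^(-1) < 1), so the supremum is d_1 = 26/8 = 13/4. Hence ||M|| = 13/4.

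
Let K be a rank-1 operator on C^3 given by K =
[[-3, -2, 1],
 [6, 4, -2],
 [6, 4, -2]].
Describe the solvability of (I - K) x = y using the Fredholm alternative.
(I - K) is invertible (det(I - K) = 2 ≠ 0), so for every y in C^3 the equation (I - K) x = y has a unique solution.

K has rank 1, so it is an outer product K = u v^T: every row of K is a multiple of one row vector. Reading off the entries, u = (-1, 2, 2) and v = (3, 2, -1) (row i of K equals u_i·v^T). A rank-one matrix u v^T satisfies K u = u (v·u) and kills the (2)-dimensional subspace v^⊥, so its characteristic polynomial is lambda^2 (lambda - v·u) with v·u = tr K = -1. Hence the eigenvalues of I - K are 1 (multiplicity 2) and 1 - (-1) = 2, so det(I - K) = 2. (Direct check: I - K =
[[4, 2, -1],
 [-6, -3, 2],
 [-6, -4, 3]]
has determinant 2.) The finite-dimensional Fredholm alternative says: either (I - K) is invertible, or ker(I - K) ≠ {0} and then range(I - K) = ker((I - K)^*)^⊥, with dim ker(I - K) = dim ker((I - K)^*). Since det(I - K) ≠ 0, 1 is not an eigenvalue of K and ker(I - K) = {0}, so we are in the first case: for every y there is a unique x = (I - K)^(-1) y. Explicitly, by the Sherman–Morrison formula, (I - u v^T)^(-1) = I + u v^T/(1 - v·u), i.e. (I - K)^(-1) = I + K/(2).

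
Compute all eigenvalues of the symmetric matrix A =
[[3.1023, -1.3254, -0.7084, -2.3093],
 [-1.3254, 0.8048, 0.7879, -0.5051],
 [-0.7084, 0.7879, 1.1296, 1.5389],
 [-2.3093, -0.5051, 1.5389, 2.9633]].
sigma(A) ≈ {-1, 1, 2, 6}

A is real symmetric, so its spectrum consists of real eigenvalues. Expanding the characteristic polynomial of the displayed matrix gives
  det(λ I - A) = p(λ) = λ^4 + (-8)λ^3 + (11)λ^2 + (8)λ + (-12).
Solving p(λ) = 0 yields eigenvalues ≈ -1, 1, 2, 6. (A is shown rounded to 4 decimals, so these recover the underlying integer eigenvalues to within that precision.)
Verification: the trace of A = 8 equals the sum of eigenvalues 8, and det(A) ≈ -11.9994 matches the eigenvalue product -12.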